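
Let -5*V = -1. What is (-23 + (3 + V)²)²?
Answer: 101761/625 ≈ 162.82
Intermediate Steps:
V = ⅕ (V = -⅕*(-1) = ⅕ ≈ 0.20000)
(-23 + (3 + V)²)² = (-23 + (3 + ⅕)²)² = (-23 + (16/5)²)² = (-23 + 256/25)² = (-319/25)² = 101761/625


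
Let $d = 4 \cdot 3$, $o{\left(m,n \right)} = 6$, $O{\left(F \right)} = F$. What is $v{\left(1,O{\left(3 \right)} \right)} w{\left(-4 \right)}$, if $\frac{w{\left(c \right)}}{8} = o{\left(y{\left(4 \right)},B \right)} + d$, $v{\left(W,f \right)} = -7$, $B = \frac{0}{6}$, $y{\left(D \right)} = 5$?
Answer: $-1008$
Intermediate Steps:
$B = 0$ ($B = 0 \cdot \frac{1}{6} = 0$)
$d = 12$
$w{\left(c \right)} = 144$ ($w{\left(c \right)} = 8 \left(6 + 12\right) = 8 \cdot 18 = 144$)
$v{\left(1,O{\left(3 \right)} \right)} w{\left(-4 \right)} = \left(-7\right) 144 = -1008$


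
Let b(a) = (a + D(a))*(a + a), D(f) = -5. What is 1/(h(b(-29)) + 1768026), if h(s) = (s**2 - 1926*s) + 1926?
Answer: 1/1860664 ≈ 5.3744e-7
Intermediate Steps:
b(a) = 2*a*(-5 + a) (b(a) = (a - 5)*(a + a) = (-5 + a)*(2*a) = 2*a*(-5 + a))
h(s) = 1926 + s**2 - 1926*s
1/(h(b(-29)) + 1768026) = 1/((1926 + (2*(-29)*(-5 - 29))**2 - 3852*(-29)*(-5 - 29)) + 1768026) = 1/((1926 + (2*(-29)*(-34))**2 - 3852*(-29)*(-34)) + 1768026) = 1/((1926 + 1972**2 - 1926*1972) + 1768026) = 1/((1926 + 3888784 - 3798072) + 1768026) = 1/(92638 + 1768026) = 1/1860664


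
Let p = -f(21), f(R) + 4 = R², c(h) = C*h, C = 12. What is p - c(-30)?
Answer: -77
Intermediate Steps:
c(h) = 12*h
f(R) = -4 + R²
p = -437 (p = -(-4 + 21²) = -(-4 + 441) = -1*437 = -437)
p - c(-30) = -437 - 12*(-30) = -437 - 1*(-360) = -437 + 360 = -77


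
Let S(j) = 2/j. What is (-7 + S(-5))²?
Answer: 1369/25 ≈ 54.760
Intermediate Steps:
(-7 + S(-5))² = (-7 + 2/(-5))² = (-7 + 2*(-⅕))² = (-7 - ⅖)² = (-37/5)² = 1369/25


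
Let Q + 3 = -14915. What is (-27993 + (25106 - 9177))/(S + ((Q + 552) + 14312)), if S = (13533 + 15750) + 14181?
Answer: -6032/21705 ≈ -0.27791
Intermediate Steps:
Q = -14918 (Q = -3 - 14915 = -14918)
S = 43464 (S = 29283 + 14181 = 43464)
(-27993 + (25106 - 9177))/(S + ((Q + 552) + 14312)) = (-27993 + (25106 - 9177))/(43464 + ((-14918 + 552) + 14312)) = (-27993 + 15929)/(43464 + (-14366 + 14312)) = -12064/(43464 - 54) = -12064/43410 = -12064*1/43410 = -6032/21705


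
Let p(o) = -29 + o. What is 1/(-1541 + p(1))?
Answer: -1/1569 ≈ -0.00063735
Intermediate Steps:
1/(-1541 + p(1)) = 1/(-1541 + (-29 + 1)) = 1/(-1541 - 28) = 1/(-1569) = -1/1569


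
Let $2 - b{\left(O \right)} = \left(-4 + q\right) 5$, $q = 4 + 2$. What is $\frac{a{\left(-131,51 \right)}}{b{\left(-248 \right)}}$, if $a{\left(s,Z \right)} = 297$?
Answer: $- \frac{297}{8} \approx -37.125$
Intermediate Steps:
$q = 6$
$b{\left(O \right)} = -8$ ($b{\left(O \right)} = 2 - \left(-4 + 6\right) 5 = 2 - 2 \cdot 5 = 2 - 10 = -8$)
$\frac{a{\left(-131,51 \right)}}{b{\left(-248 \right)}} = \frac{297}{-8} = 297 \left(- \frac{1}{8}\right) = - \frac{297}{8}$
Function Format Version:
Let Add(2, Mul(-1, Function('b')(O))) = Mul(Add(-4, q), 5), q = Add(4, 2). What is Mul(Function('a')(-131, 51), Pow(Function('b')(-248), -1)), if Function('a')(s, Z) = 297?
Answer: Rational(-297, 8) ≈ -37.125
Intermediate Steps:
q = 6
Function('b')(O) = -8 (Function('b')(O) = Add(2, Mul(-1, Mul(Add(-4, 6), 5))) = Add(2, Mul(-1, Mul(2, 5))) = Add(2, Mul(-1, 10)) = Add(2, -10) = -8)
Mul(Function('a')(-131, 51), Pow(Function('b')(-248), -1)) = Mul(297, Pow(-8, -1)) = Mul(297, Rational(-1, 8)) = Rational(-297, 8)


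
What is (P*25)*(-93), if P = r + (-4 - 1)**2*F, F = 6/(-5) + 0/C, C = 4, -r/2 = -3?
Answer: 55800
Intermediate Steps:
r = 6 (r = -2*(-3) = 6)
F = -6/5 (F = 6/(-5) + 0/4 = 6*(-1/5) + 0*(1/4) = -6/5 + 0 = -6/5 ≈ -1.2000)
P = -24 (P = 6 + (-4 - 1)**2*(-6/5) = 6 + (-5)**2*(-6/5) = 6 + 25*(-6/5) = 6 - 30 = -24)
(P*25)*(-93) = -24*25*(-93) = -600*(-93) = 55800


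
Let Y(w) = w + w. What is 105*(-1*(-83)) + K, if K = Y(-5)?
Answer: 8705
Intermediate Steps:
Y(w) = 2*w
K = -10 (K = 2*(-5) = -10)
105*(-1*(-83)) + K = 105*(-1*(-83)) - 10 = 105*83 - 10 = 8715 - 10 = 8705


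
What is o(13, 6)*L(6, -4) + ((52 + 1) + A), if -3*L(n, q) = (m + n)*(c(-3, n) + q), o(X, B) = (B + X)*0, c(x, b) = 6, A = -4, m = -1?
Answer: 49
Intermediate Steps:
o(X, B) = 0
L(n, q) = -(-1 + n)*(6 + q)/3
o(13, 6)*L(6, -4) + ((52 + 1) + A) = 0*(2 - 2*6 + (1/3)*(-4) - 1/3*6*(-4)) + ((52 + 1) - 4) = 0*(2 - 12 - 4/3 + 8) + (53 - 4) = 0*(-10/3) + 49 = 0 + 49 = 49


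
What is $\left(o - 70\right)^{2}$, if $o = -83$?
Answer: $23409$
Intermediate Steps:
$\left(o - 70\right)^{2} = \left(-83 - 70\right)^{2} = \left(-153\right)^{2} = 23409$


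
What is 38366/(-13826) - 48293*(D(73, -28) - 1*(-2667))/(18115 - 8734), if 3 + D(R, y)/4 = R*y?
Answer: 1843003183466/64850853 ≈ 28419.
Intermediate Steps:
D(R, y) = -12 + 4*R*y (D(R, y) = -12 + 4*(R*y) = -12 + 4*R*y)
38366/(-13826) - 48293*(D(73, -28) - 1*(-2667))/(18115 - 8734) = 38366/(-13826) - 48293*((-12 + 4*73*(-28)) - 1*(-2667))/(18115 - 8734) = 38366*(-1/13826) - 48293/(9381/((-12 - 8176) + 2667)) = -19183/6913 - 48293/(9381/(-8188 + 2667)) = -19183/6913 - 48293/(9381/(-5521)) = -19183/6913 - 48293/(9381*(-1/5521)) = -19183/6913 - 48293/(-9381/5521) = -19183/6913 - 48293*(-5521/9381) = -19183/6913 + 266625653/9381 = 1843003183466/64850853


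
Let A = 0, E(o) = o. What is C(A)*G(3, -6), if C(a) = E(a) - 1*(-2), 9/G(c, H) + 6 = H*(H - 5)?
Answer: 3/10 ≈ 0.30000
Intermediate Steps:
G(c, H) = 9/(-6 + H*(-5 + H)) (G(c, H) = 9/(-6 + H*(H - 5)) = 9/(-6 + H*(-5 + H)))
C(a) = 2 + a (C(a) = a - 1*(-2) = a + 2 = 2 + a)
C(A)*G(3, -6) = (2 + 0)*(9/(-6 + (-6)² - 5*(-6))) = 2*(9/(-6 + 36 + 30)) = 2*(9/60) = 2*(9*(1/60)) = 2*(3/20) = 3/10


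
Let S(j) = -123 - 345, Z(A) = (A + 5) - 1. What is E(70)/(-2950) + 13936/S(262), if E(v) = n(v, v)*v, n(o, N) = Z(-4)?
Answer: -268/9 ≈ -29.778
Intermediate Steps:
Z(A) = 4 + A (Z(A) = (5 + A) - 1 = 4 + A)
S(j) = -468
n(o, N) = 0 (n(o, N) = 4 - 4 = 0)
E(v) = 0 (E(v) = 0*v = 0)
E(70)/(-2950) + 13936/S(262) = 0/(-2950) + 13936/(-468) = 0*(-1/2950) + 13936*(-1/468) = 0 - 268/9 = -268/9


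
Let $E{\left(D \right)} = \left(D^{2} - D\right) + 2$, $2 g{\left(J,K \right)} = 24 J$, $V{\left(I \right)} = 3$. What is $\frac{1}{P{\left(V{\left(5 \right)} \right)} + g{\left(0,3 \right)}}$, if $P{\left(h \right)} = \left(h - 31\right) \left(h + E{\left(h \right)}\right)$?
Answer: $- \frac{1}{308} \approx -0.0032468$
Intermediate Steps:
$g{\left(J,K \right)} = 12 J$ ($g{\left(J,K \right)} = \frac{24 J}{2} = 12 J$)
$E{\left(D \right)} = 2 + D^{2} - D$
$P{\left(h \right)} = \left(-31 + h\right) \left(2 + h^{2}\right)$ ($P{\left(h \right)} = \left(h - 31\right) \left(h + \left(2 + h^{2} - h\right)\right) = \left(-31 + h\right) \left(2 + h^{2}\right)$)
$\frac{1}{P{\left(V{\left(5 \right)} \right)} + g{\left(0,3 \right)}} = \frac{1}{\left(-62 + 3^{3} - 31 \cdot 3^{2} + 2 \cdot 3\right) + 12 \cdot 0} = \frac{1}{\left(-62 + 27 - 279 + 6\right) + 0} = \frac{1}{-308 + 0} = \frac{1}{-308} = - \frac{1}{308}$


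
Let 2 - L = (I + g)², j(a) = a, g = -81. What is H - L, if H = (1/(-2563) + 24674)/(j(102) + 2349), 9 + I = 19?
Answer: 31717799068/6281913 ≈ 5049.1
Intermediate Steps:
I = 10 (I = -9 + 19 = 10)
H = 63239461/6281913 (H = (1/(-2563) + 24674)/(102 + 2349) = (-1/2563 + 24674)/2451 = (63239461/2563)*(1/2451) = 63239461/6281913 ≈ 10.067)
L = -5039 (L = 2 - (10 - 81)² = 2 - 1*(-71)² = 2 - 1*5041 = 2 - 5041 = -5039)
H - L = 63239461/6281913 - 1*(-5039) = 63239461/6281913 + 5039 = 31717799068/6281913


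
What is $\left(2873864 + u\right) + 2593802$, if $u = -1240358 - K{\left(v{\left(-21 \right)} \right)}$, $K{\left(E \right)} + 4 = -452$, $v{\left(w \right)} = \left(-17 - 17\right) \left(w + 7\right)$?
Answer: $4227764$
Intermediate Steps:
$v{\left(w \right)} = -238 - 34 w$ ($v{\left(w \right)} = - 34 \left(7 + w\right) = -238 - 34 w$)
$K{\left(E \right)} = -456$ ($K{\left(E \right)} = -4 - 452 = -456$)
$u = -1239902$ ($u = -1240358 - -456 = -1240358 + 456 = -1239902$)
$\left(2873864 + u\right) + 2593802 = \left(2873864 - 1239902\right) + 2593802 = 1633962 + 2593802 = 4227764$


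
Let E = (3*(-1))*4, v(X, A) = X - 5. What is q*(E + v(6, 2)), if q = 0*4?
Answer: 0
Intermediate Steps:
v(X, A) = -5 + X
E = -12 (E = -3*4 = -12)
q = 0
q*(E + v(6, 2)) = 0*(-12 + (-5 + 6)) = 0*(-12 + 1) = 0*(-11) = 0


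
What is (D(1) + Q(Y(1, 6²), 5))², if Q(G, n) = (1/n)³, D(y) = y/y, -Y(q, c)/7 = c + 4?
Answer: 15876/15625 ≈ 1.0161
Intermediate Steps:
Y(q, c) = -28 - 7*c (Y(q, c) = -7*(c + 4) = -7*(4 + c) = -28 - 7*c)
D(y) = 1
Q(G, n) = n⁻³
(D(1) + Q(Y(1, 6²), 5))² = (1 + 5⁻³)² = (1 + 1/125)² = (126/125)² = 15876/15625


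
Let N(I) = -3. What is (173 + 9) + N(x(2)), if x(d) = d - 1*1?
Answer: 179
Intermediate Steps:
x(d) = -1 + d (x(d) = d - 1 = -1 + d)
(173 + 9) + N(x(2)) = (173 + 9) - 3 = 182 - 3 = 179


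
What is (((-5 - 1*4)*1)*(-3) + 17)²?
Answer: 1936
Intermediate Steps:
(((-5 - 1*4)*1)*(-3) + 17)² = (((-5 - 4)*1)*(-3) + 17)² = (-9*1*(-3) + 17)² = (-9*(-3) + 17)² = (27 + 17)² = 44² = 1936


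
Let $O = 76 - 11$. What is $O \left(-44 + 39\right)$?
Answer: $-325$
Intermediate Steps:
$O = 65$ ($O = 76 - 11 = 65$)
$O \left(-44 + 39\right) = 65 \left(-44 + 39\right) = 65 \left(-5\right) = -325$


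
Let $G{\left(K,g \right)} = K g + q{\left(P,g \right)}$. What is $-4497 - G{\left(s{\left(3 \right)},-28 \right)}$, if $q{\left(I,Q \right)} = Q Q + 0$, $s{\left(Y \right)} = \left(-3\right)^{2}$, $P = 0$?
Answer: $-5029$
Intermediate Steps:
$s{\left(Y \right)} = 9$
$q{\left(I,Q \right)} = Q^{2}$ ($q{\left(I,Q \right)} = Q^{2} + 0 = Q^{2}$)
$G{\left(K,g \right)} = g^{2} + K g$ ($G{\left(K,g \right)} = K g + g^{2} = g^{2} + K g$)
$-4497 - G{\left(s{\left(3 \right)},-28 \right)} = -4497 - - 28 \left(9 - 28\right) = -4497 - \left(-28\right) \left(-19\right) = -4497 - 532 = -5029$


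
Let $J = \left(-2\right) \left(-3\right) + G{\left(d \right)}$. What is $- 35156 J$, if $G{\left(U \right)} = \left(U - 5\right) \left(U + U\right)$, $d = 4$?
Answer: $70312$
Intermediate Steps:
$G{\left(U \right)} = 2 U \left(-5 + U\right)$ ($G{\left(U \right)} = \left(-5 + U\right) 2 U = 2 U \left(-5 + U\right)$)
$J = -2$ ($J = \left(-2\right) \left(-3\right) + 2 \cdot 4 \left(-5 + 4\right) = 6 + 2 \cdot 4 \left(-1\right) = 6 - 8 = -2$)
$- 35156 J = \left(-35156\right) \left(-2\right) = 70312$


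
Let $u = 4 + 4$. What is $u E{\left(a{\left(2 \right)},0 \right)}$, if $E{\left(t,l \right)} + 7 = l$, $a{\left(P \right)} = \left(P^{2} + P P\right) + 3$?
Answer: $-56$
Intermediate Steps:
$a{\left(P \right)} = 3 + 2 P^{2}$ ($a{\left(P \right)} = \left(P^{2} + P^{2}\right) + 3 = 2 P^{2} + 3 = 3 + 2 P^{2}$)
$u = 8$
$E{\left(t,l \right)} = -7 + l$
$u E{\left(a{\left(2 \right)},0 \right)} = 8 \left(-7 + 0\right) = 8 \left(-7\right) = -56$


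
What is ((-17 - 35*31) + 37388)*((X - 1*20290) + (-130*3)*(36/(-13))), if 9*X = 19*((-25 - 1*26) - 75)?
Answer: -706706136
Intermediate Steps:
X = -266 (X = (19*((-25 - 1*26) - 75))/9 = (19*((-25 - 26) - 75))/9 = (19*(-51 - 75))/9 = (19*(-126))/9 = (⅑)*(-2394) = -266)
((-17 - 35*31) + 37388)*((X - 1*20290) + (-130*3)*(36/(-13))) = ((-17 - 35*31) + 37388)*((-266 - 1*20290) + (-130*3)*(36/(-13))) = ((-17 - 1085) + 37388)*((-266 - 20290) - 14040*(-1)/13) = (-1102 + 37388)*(-20556 - 390*(-36/13)) = 36286*(-20556 + 1080) = 36286*(-19476) = -706706136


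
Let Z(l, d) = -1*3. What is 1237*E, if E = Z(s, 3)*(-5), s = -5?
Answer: 18555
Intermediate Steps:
Z(l, d) = -3
E = 15 (E = -3*(-5) = 15)
1237*E = 1237*15 = 18555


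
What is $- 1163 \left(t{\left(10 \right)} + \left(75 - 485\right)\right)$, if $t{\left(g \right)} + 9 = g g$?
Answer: $370997$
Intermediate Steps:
$t{\left(g \right)} = -9 + g^{2}$ ($t{\left(g \right)} = -9 + g g = -9 + g^{2}$)
$- 1163 \left(t{\left(10 \right)} + \left(75 - 485\right)\right) = - 1163 \left(\left(-9 + 10^{2}\right) + \left(75 - 485\right)\right) = - 1163 \left(\left(-9 + 100\right) + \left(75 - 485\right)\right) = - 1163 \left(91 - 410\right) = \left(-1163\right) \left(-319\right) = 370997$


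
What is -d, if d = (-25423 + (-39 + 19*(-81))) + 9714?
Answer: 17287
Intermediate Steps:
d = -17287 (d = (-25423 + (-39 - 1539)) + 9714 = (-25423 - 1578) + 9714 = -27001 + 9714 = -17287)
-d = -1*(-17287) = 17287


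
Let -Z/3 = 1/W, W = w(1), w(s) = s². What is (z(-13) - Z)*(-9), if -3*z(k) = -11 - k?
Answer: -21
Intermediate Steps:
W = 1 (W = 1² = 1)
z(k) = 11/3 + k/3 (z(k) = -(-11 - k)/3 = 11/3 + k/3)
Z = -3 (Z = -3/1 = -3*1 = -3)
(z(-13) - Z)*(-9) = ((11/3 + (⅓)*(-13)) - 1*(-3))*(-9) = ((11/3 - 13/3) + 3)*(-9) = (-⅔ + 3)*(-9) = (7/3)*(-9) = -21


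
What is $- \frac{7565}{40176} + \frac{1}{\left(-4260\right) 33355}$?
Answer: $- \frac{89577357473}{475725020400} \approx -0.1883$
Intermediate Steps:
$- \frac{7565}{40176} + \frac{1}{\left(-4260\right) 33355} = \left(-7565\right) \frac{1}{40176} - \frac{1}{142092300} = - \frac{7565}{40176} - \frac{1}{142092300} = - \frac{89577357473}{475725020400}$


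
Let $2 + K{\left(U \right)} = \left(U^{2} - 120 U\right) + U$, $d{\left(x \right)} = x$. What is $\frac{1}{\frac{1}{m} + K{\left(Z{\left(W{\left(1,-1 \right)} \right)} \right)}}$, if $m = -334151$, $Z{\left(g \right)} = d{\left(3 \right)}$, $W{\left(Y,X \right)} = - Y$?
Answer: $- \frac{334151}{116952851} \approx -0.0028571$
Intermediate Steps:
$Z{\left(g \right)} = 3$
$K{\left(U \right)} = -2 + U^{2} - 119 U$ ($K{\left(U \right)} = -2 + \left(\left(U^{2} - 120 U\right) + U\right) = -2 + \left(U^{2} - 119 U\right) = -2 + U^{2} - 119 U$)
$\frac{1}{\frac{1}{m} + K{\left(Z{\left(W{\left(1,-1 \right)} \right)} \right)}} = \frac{1}{\frac{1}{-334151} - \left(359 - 9\right)} = \frac{1}{- \frac{1}{334151} - 350} = \frac{1}{- \frac{116952851}{334151}} = - \frac{334151}{116952851}$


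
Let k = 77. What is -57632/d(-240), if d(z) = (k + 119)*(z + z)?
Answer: 1801/2940 ≈ 0.61259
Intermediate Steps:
d(z) = 392*z (d(z) = (77 + 119)*(z + z) = 196*(2*z) = 392*z)
-57632/d(-240) = -57632/(392*(-240)) = -57632/(-94080) = -57632*(-1/94080) = 1801/2940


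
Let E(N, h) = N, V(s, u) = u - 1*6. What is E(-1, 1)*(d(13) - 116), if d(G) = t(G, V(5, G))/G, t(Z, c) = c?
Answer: 1501/13 ≈ 115.46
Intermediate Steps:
V(s, u) = -6 + u (V(s, u) = u - 6 = -6 + u)
d(G) = (-6 + G)/G
E(-1, 1)*(d(13) - 116) = -((-6 + 13)/13 - 116) = -((1/13)*7 - 116) = -(7/13 - 116) = -1*(-1501/13) = 1501/13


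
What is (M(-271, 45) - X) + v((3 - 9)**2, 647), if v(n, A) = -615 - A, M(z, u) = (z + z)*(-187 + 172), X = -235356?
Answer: 242224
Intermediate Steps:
M(z, u) = -30*z (M(z, u) = (2*z)*(-15) = -30*z)
(M(-271, 45) - X) + v((3 - 9)**2, 647) = (-30*(-271) - 1*(-235356)) + (-615 - 1*647) = (8130 + 235356) + (-615 - 647) = 243486 - 1262 = 242224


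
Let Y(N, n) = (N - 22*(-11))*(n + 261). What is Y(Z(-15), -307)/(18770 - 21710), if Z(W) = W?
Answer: 5221/1470 ≈ 3.5517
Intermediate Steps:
Y(N, n) = (242 + N)*(261 + n) (Y(N, n) = (N + 242)*(261 + n) = (242 + N)*(261 + n))
Y(Z(-15), -307)/(18770 - 21710) = (63162 + 242*(-307) + 261*(-15) - 15*(-307))/(18770 - 21710) = (63162 - 74294 - 3915 + 4605)/(-2940) = -10442*(-1/2940) = 5221/1470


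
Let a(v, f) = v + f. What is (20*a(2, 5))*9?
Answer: 1260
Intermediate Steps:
a(v, f) = f + v
(20*a(2, 5))*9 = (20*(5 + 2))*9 = (20*7)*9 = 140*9 = 1260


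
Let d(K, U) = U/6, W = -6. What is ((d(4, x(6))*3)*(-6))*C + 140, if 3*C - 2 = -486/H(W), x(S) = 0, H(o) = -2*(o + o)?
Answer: 140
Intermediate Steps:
H(o) = -4*o
d(K, U) = U/6 (d(K, U) = U*(⅙) = U/6)
C = -73/12 (C = ⅔ + (-486/((-4*(-6))))/3 = ⅔ + (-486/24)/3 = ⅔ + (-486*1/24)/3 = ⅔ + (⅓)*(-81/4) = ⅔ - 27/4 = -73/12 ≈ -6.0833)
((d(4, x(6))*3)*(-6))*C + 140 = ((((⅙)*0)*3)*(-6))*(-73/12) + 140 = ((0*3)*(-6))*(-73/12) + 140 = (0*(-6))*(-73/12) + 140 = 0*(-73/12) + 140 = 0 + 140 = 140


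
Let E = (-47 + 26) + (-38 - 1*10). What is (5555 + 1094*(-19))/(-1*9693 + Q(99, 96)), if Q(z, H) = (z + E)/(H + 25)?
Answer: 614317/390941 ≈ 1.5714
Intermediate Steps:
E = -69 (E = -21 + (-38 - 10) = -21 - 48 = -69)
Q(z, H) = (-69 + z)/(25 + H) (Q(z, H) = (z - 69)/(H + 25) = (-69 + z)/(25 + H))
(5555 + 1094*(-19))/(-1*9693 + Q(99, 96)) = (5555 + 1094*(-19))/(-1*9693 + (-69 + 99)/(25 + 96)) = (5555 - 20786)/(-9693 + 30/121) = -15231/(-9693 + (1/121)*30) = -15231/(-9693 + 30/121) = -15231/(-1172823/121) = -15231*(-121/1172823) = 614317/390941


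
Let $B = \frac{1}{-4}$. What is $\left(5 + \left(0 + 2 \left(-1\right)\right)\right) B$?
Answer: $- \frac{3}{4} \approx -0.75$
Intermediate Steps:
$B = - \frac{1}{4} \approx -0.25$
$\left(5 + \left(0 + 2 \left(-1\right)\right)\right) B = \left(5 + \left(0 + 2 \left(-1\right)\right)\right) \left(- \frac{1}{4}\right) = \left(5 + \left(0 - 2\right)\right) \left(- \frac{1}{4}\right) = \left(5 - 2\right) \left(- \frac{1}{4}\right) = 3 \left(- \frac{1}{4}\right) = - \frac{3}{4}$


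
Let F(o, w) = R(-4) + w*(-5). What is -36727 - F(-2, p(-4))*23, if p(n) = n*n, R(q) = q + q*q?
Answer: -35163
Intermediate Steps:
R(q) = q + q²
p(n) = n²
F(o, w) = 12 - 5*w (F(o, w) = -4*(1 - 4) + w*(-5) = -4*(-3) - 5*w = 12 - 5*w)
-36727 - F(-2, p(-4))*23 = -36727 - (12 - 5*(-4)²)*23 = -36727 - (12 - 5*16)*23 = -36727 - (12 - 80)*23 = -36727 - (-68)*23 = -36727 - 1*(-1564) = -36727 + 1564 = -35163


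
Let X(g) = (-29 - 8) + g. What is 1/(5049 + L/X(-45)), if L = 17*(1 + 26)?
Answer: 82/413559 ≈ 0.00019828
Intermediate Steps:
X(g) = -37 + g
L = 459 (L = 17*27 = 459)
1/(5049 + L/X(-45)) = 1/(5049 + 459/(-37 - 45)) = 1/(5049 + 459/(-82)) = 1/(5049 + 459*(-1/82)) = 1/(5049 - 459/82) = 1/(413559/82) = 82/413559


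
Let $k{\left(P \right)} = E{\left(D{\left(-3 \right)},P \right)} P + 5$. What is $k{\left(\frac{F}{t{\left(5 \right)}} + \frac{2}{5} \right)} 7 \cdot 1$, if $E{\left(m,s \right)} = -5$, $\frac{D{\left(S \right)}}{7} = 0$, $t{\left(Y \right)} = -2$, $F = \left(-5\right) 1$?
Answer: $- \frac{133}{2} \approx -66.5$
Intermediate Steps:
$F = -5$
$D{\left(S \right)} = 0$ ($D{\left(S \right)} = 7 \cdot 0 = 0$)
$k{\left(P \right)} = 5 - 5 P$ ($k{\left(P \right)} = - 5 P + 5 = 5 - 5 P$)
$k{\left(\frac{F}{t{\left(5 \right)}} + \frac{2}{5} \right)} 7 \cdot 1 = \left(5 - 5 \left(- \frac{5}{-2} + \frac{2}{5}\right)\right) 7 \cdot 1 = \left(5 - 5 \left(\left(-5\right) \left(- \frac{1}{2}\right) + 2 \cdot \frac{1}{5}\right)\right) 7 \cdot 1 = \left(5 - 5 \left(\frac{5}{2} + \frac{2}{5}\right)\right) 7 \cdot 1 = \left(5 - \frac{29}{2}\right) 7 \cdot 1 = \left(- \frac{19}{2}\right) 7 \cdot 1 = \left(- \frac{133}{2}\right) 1 = - \frac{133}{2}$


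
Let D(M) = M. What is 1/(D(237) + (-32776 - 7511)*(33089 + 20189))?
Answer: -1/2146410549 ≈ -4.6589e-10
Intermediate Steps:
1/(D(237) + (-32776 - 7511)*(33089 + 20189)) = 1/(237 + (-32776 - 7511)*(33089 + 20189)) = 1/(237 - 40287*53278) = 1/(237 - 2146410786) = 1/(-2146410549) = -1/2146410549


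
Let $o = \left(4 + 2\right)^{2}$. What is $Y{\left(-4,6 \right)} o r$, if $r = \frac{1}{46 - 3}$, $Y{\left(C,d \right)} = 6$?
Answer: $\frac{216}{43} \approx 5.0233$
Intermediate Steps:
$r = \frac{1}{43} \approx 0.023256$
$o = 36$ ($o = 6^{2} = 36$)
$Y{\left(-4,6 \right)} o r = 6 \cdot 36 \cdot \frac{1}{43} = 216 \cdot \frac{1}{43} = \frac{216}{43}$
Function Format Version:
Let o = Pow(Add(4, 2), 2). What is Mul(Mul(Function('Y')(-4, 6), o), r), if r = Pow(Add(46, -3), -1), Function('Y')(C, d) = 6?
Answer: Rational(216, 43) ≈ 5.0233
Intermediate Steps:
r = Rational(1, 43) (r = Pow(43, -1) = Rational(1, 43) ≈ 0.023256)
o = 36 (o = Pow(6, 2) = 36)
Mul(Mul(Function('Y')(-4, 6), o), r) = Mul(Mul(6, 36), Rational(1, 43)) = Mul(216, Rational(1, 43)) = Rational(216, 43)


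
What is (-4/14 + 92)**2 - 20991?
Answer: -616395/49 ≈ -12579.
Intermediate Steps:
(-4/14 + 92)**2 - 20991 = (-4*1/14 + 92)**2 - 20991 = (-2/7 + 92)**2 - 20991 = (642/7)**2 - 20991 = 412164/49 - 20991 = -616395/49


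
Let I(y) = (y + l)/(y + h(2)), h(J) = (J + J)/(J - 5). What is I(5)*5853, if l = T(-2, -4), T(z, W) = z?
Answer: 52677/11 ≈ 4788.8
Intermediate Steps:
l = -2
h(J) = 2*J/(-5 + J) (h(J) = (2*J)/(-5 + J) = 2*J/(-5 + J))
I(y) = (-2 + y)/(-4/3 + y) (I(y) = (y - 2)/(y + 2*2/(-5 + 2)) = (-2 + y)/(y + 2*2/(-3)) = (-2 + y)/(y + 2*2*(-⅓)) = (-2 + y)/(y - 4/3) = (-2 + y)/(-4/3 + y))
I(5)*5853 = (3*(-2 + 5)/(-4 + 3*5))*5853 = (3*3/(-4 + 15))*5853 = (3*3/11)*5853 = (3*(1/11)*3)*5853 = (9/11)*5853 = 52677/11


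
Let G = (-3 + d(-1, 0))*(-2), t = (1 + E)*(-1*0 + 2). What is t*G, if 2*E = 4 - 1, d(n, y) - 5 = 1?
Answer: -30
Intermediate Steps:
d(n, y) = 6 (d(n, y) = 5 + 1 = 6)
E = 3/2 (E = (4 - 1)/2 = (1/2)*3 = 3/2 ≈ 1.5000)
t = 5 (t = (1 + 3/2)*(-1*0 + 2) = 5*(0 + 2)/2 = (5/2)*2 = 5)
G = -6 (G = (-3 + 6)*(-2) = 3*(-2) = -6)
t*G = 5*(-6) = -30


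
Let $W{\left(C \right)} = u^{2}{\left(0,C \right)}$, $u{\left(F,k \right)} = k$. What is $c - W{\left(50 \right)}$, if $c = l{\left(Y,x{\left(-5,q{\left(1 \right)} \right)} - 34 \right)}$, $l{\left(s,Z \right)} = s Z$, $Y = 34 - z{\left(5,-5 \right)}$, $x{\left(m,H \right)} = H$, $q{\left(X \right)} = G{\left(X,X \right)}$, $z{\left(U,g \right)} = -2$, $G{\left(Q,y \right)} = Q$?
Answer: $-3688$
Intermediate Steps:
$W{\left(C \right)} = C^{2}$
$q{\left(X \right)} = X$
$Y = 36$ ($Y = 34 - -2 = 34 + 2 = 36$)
$l{\left(s,Z \right)} = Z s$
$c = -1188$ ($c = \left(1 - 34\right) 36 = \left(-33\right) 36 = -1188$)
$c - W{\left(50 \right)} = -1188 - 50^{2} = -1188 - 2500 = -3688$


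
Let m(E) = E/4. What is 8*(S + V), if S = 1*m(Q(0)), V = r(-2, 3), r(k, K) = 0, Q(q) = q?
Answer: 0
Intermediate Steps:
m(E) = E/4 (m(E) = E*(¼) = E/4)
V = 0
S = 0 (S = 1*((¼)*0) = 1*0 = 0)
8*(S + V) = 8*(0 + 0) = 8*0 = 0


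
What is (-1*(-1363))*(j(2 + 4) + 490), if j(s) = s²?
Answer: 716938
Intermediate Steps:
(-1*(-1363))*(j(2 + 4) + 490) = (-1*(-1363))*((2 + 4)² + 490) = 1363*(6² + 490) = 1363*(36 + 490) = 1363*526 = 716938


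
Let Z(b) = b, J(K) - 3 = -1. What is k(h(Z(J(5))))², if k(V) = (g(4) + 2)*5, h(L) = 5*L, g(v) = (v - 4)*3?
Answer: 100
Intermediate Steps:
J(K) = 2 (J(K) = 3 - 1 = 2)
g(v) = -12 + 3*v (g(v) = (-4 + v)*3 = -12 + 3*v)
k(V) = 10 (k(V) = ((-12 + 3*4) + 2)*5 = ((-12 + 12) + 2)*5 = (0 + 2)*5 = 2*5 = 10)
k(h(Z(J(5))))² = 10² = 100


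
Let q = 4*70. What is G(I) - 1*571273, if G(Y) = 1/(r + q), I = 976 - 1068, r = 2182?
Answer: -1406474125/2462 ≈ -5.7127e+5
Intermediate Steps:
q = 280
I = -92
G(Y) = 1/2462 (G(Y) = 1/(2182 + 280) = 1/2462)
G(I) - 1*571273 = 1/2462 - 1*571273 = 1/2462 - 571273 = -1406474125/2462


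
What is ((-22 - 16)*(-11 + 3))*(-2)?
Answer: -608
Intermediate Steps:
((-22 - 16)*(-11 + 3))*(-2) = -38*(-8)*(-2) = 304*(-2) = -608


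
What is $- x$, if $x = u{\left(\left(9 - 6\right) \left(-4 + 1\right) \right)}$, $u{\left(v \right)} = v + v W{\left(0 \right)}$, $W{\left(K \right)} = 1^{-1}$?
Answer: $18$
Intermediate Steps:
$W{\left(K \right)} = 1$
$u{\left(v \right)} = 2 v$ ($u{\left(v \right)} = v + v 1 = v + v = 2 v$)
$x = -18$ ($x = 2 \left(9 - 6\right) \left(-4 + 1\right) = 2 \cdot 3 \left(-3\right) = 2 \left(-9\right) = -18$)
$- x = \left(-1\right) \left(-18\right) = 18$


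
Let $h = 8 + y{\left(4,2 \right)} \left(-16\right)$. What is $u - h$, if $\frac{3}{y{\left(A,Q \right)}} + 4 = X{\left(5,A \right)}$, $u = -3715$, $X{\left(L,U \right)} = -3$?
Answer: $- \frac{26109}{7} \approx -3729.9$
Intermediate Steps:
$y{\left(A,Q \right)} = - \frac{3}{7}$ ($y{\left(A,Q \right)} = \frac{3}{-4 - 3} = \frac{3}{-7} = 3 \left(- \frac{1}{7}\right) = - \frac{3}{7}$)
$h = \frac{104}{7}$ ($h = 8 - - \frac{48}{7} = 8 + \frac{48}{7} = \frac{104}{7} \approx 14.857$)
$u - h = -3715 - \frac{104}{7} = - \frac{26109}{7}$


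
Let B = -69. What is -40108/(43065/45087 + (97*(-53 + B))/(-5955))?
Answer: -3589573551060/263337211 ≈ -13631.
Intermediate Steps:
-40108/(43065/45087 + (97*(-53 + B))/(-5955)) = -40108/(43065/45087 + (97*(-53 - 69))/(-5955)) = -40108/(43065*(1/45087) + (97*(-122))*(-1/5955)) = -40108/(14355/15029 - 11834*(-1/5955)) = -40108/(14355/15029 + 11834/5955) = -40108/263337211/89497695 = -40108*89497695/263337211 = -3589573551060/263337211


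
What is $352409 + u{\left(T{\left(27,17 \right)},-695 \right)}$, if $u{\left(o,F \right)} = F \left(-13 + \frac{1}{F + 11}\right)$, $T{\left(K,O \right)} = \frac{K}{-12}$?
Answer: $\frac{247228391}{684} \approx 3.6145 \cdot 10^{5}$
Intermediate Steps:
$T{\left(K,O \right)} = - \frac{K}{12}$ ($T{\left(K,O \right)} = K \left(- \frac{1}{12}\right) = - \frac{K}{12}$)
$u{\left(o,F \right)} = F \left(-13 + \frac{1}{11 + F}\right)$
$352409 + u{\left(T{\left(27,17 \right)},-695 \right)} = 352409 - - \frac{695 \left(142 + 13 \left(-695\right)\right)}{11 - 695} = 352409 - - \frac{695 \left(142 - 9035\right)}{-684} = 352409 - \left(-695\right) \left(- \frac{1}{684}\right) \left(-8893\right) = 352409 + \frac{6180635}{684} = \frac{247228391}{684}$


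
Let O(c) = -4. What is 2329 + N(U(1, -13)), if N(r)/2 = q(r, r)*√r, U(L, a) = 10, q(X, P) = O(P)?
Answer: 2329 - 8*√10 ≈ 2303.7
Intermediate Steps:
q(X, P) = -4
N(r) = -8*√r (N(r) = 2*(-4*√r) = -8*√r)
2329 + N(U(1, -13)) = 2329 - 8*√10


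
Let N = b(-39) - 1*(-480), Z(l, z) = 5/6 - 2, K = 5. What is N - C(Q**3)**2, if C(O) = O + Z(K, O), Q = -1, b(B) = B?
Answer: 15707/36 ≈ 436.31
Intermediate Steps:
Z(l, z) = -7/6 (Z(l, z) = (1/6)*5 - 2 = 5/6 - 2 = -7/6)
C(O) = -7/6 + O (C(O) = O - 7/6 = -7/6 + O)
N = 441 (N = -39 - 1*(-480) = -39 + 480 = 441)
N - C(Q**3)**2 = 441 - (-7/6 + (-1)**3)**2 = 441 - (-7/6 - 1)**2 = 441 - (-13/6)**2 = 441 - 1*169/36 = 441 - 169/36 = 15707/36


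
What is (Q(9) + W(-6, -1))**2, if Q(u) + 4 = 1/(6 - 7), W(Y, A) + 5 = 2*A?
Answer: 144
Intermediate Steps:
W(Y, A) = -5 + 2*A
Q(u) = -5 (Q(u) = -4 + 1/(6 - 7) = -4 + 1/(-1) = -4 - 1 = -5)
(Q(9) + W(-6, -1))**2 = (-5 + (-5 + 2*(-1)))**2 = (-5 + (-5 - 2))**2 = (-5 - 7)**2 = (-12)**2 = 144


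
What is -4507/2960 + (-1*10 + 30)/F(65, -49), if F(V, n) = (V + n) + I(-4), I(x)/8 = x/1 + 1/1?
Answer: -11907/2960 ≈ -4.0226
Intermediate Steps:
I(x) = 8 + 8*x (I(x) = 8*(x/1 + 1/1) = 8*(x*1 + 1*1) = 8*(x + 1) = 8*(1 + x) = 8 + 8*x)
F(V, n) = -24 + V + n (F(V, n) = (V + n) + (8 + 8*(-4)) = (V + n) + (8 - 32) = (V + n) - 24 = -24 + V + n)
-4507/2960 + (-1*10 + 30)/F(65, -49) = -4507/2960 + (-1*10 + 30)/(-24 + 65 - 49) = -4507*1/2960 + (-10 + 30)/(-8) = -4507/2960 + 20*(-⅛) = -4507/2960 - 5/2 = -11907/2960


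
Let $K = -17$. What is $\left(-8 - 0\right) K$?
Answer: $136$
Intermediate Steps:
$\left(-8 - 0\right) K = \left(-8 - 0\right) \left(-17\right) = \left(-8 + 0\right) \left(-17\right) = \left(-8\right) \left(-17\right) = 136$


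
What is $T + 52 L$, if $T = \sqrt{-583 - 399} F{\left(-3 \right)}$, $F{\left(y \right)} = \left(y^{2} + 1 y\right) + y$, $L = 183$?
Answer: $9516 + 3 i \sqrt{982} \approx 9516.0 + 94.011 i$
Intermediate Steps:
$F{\left(y \right)} = y^{2} + 2 y$ ($F{\left(y \right)} = \left(y^{2} + y\right) + y = \left(y + y^{2}\right) + y = y^{2} + 2 y$)
$T = 3 i \sqrt{982}$ ($T = \sqrt{-583 - 399} \left(- 3 \left(2 - 3\right)\right) = \sqrt{-982} \left(\left(-3\right) \left(-1\right)\right) = i \sqrt{982} \cdot 3 = 3 i \sqrt{982} \approx 94.011 i$)
$T + 52 L = 3 i \sqrt{982} + 52 \cdot 183 = 3 i \sqrt{982} + 9516 = 9516 + 3 i \sqrt{982}$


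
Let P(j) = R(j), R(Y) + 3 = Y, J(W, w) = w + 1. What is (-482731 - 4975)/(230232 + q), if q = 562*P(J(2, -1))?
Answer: -243853/114273 ≈ -2.1339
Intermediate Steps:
J(W, w) = 1 + w
R(Y) = -3 + Y
P(j) = -3 + j
q = -1686 (q = 562*(-3 + (1 - 1)) = 562*(-3 + 0) = 562*(-3) = -1686)
(-482731 - 4975)/(230232 + q) = (-482731 - 4975)/(230232 - 1686) = -487706/228546 = -487706*1/228546 = -243853/114273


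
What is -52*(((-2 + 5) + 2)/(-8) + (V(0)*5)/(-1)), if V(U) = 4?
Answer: 2145/2 ≈ 1072.5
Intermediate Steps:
-52*(((-2 + 5) + 2)/(-8) + (V(0)*5)/(-1)) = -52*(((-2 + 5) + 2)/(-8) + (4*5)/(-1)) = -52*((3 + 2)*(-⅛) + 20*(-1)) = -52*(5*(-⅛) - 20) = -52*(-5/8 - 20) = -52*(-165/8) = 2145/2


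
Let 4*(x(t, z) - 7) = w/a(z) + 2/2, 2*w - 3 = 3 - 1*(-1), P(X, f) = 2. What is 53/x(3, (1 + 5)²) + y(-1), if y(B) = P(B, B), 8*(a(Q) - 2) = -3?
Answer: 3566/405 ≈ 8.8049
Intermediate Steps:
a(Q) = 13/8 (a(Q) = 2 + (⅛)*(-3) = 2 - 3/8 = 13/8)
y(B) = 2
w = 7/2 (w = 3/2 + (3 - 1*(-1))/2 = 3/2 + (3 + 1)/2 = 3/2 + (½)*4 = 3/2 + 2 = 7/2 ≈ 3.5000)
x(t, z) = 405/52 (x(t, z) = 7 + (7/(2*(13/8)) + 2/2)/4 = 7 + ((7/2)*(8/13) + 2*(½))/4 = 7 + (28/13 + 1)/4 = 7 + (¼)*(41/13) = 7 + 41/52 = 405/52)
53/x(3, (1 + 5)²) + y(-1) = 53/(405/52) + 2 = 53*(52/405) + 2 = 2756/405 + 2 = 3566/405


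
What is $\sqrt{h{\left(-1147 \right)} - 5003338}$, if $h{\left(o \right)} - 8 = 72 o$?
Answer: $i \sqrt{5085914} \approx 2255.2 i$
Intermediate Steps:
$h{\left(o \right)} = 8 + 72 o$
$\sqrt{h{\left(-1147 \right)} - 5003338} = \sqrt{\left(8 + 72 \left(-1147\right)\right) - 5003338} = \sqrt{\left(8 - 82584\right) - 5003338} = \sqrt{-82576 - 5003338} = \sqrt{-5085914} = i \sqrt{5085914}$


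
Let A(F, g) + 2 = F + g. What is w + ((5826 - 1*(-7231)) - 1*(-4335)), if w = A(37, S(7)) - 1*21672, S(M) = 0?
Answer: -4245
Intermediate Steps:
A(F, g) = -2 + F + g (A(F, g) = -2 + (F + g) = -2 + F + g)
w = -21637 (w = (-2 + 37 + 0) - 1*21672 = 35 - 21672 = -21637)
w + ((5826 - 1*(-7231)) - 1*(-4335)) = -21637 + ((5826 - 1*(-7231)) - 1*(-4335)) = -21637 + ((5826 + 7231) + 4335) = -21637 + (13057 + 4335) = -21637 + 17392 = -4245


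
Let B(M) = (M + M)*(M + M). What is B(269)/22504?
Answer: 72361/5626 ≈ 12.862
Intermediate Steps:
B(M) = 4*M² (B(M) = (2*M)*(2*M) = 4*M²)
B(269)/22504 = (4*269²)/22504 = (4*72361)*(1/22504) = 289444*(1/22504) = 72361/5626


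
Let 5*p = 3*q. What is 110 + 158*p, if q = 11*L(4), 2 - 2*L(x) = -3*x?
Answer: 37048/5 ≈ 7409.6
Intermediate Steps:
L(x) = 1 + 3*x/2 (L(x) = 1 - (-3)*x/2 = 1 + 3*x/2)
q = 77 (q = 11*(1 + (3/2)*4) = 11*(1 + 6) = 11*7 = 77)
p = 231/5 (p = (3*77)/5 = (⅕)*231 = 231/5 ≈ 46.200)
110 + 158*p = 110 + 158*(231/5) = 110 + 36498/5 = 37048/5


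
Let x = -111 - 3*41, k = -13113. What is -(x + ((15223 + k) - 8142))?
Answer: 6266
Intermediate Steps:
x = -234 (x = -111 - 123 = -234)
-(x + ((15223 + k) - 8142)) = -(-234 + ((15223 - 13113) - 8142)) = -(-234 + (2110 - 8142)) = -(-234 - 6032) = -1*(-6266) = 6266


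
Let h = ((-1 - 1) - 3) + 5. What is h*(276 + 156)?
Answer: 0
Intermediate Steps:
h = 0 (h = (-2 - 3) + 5 = -5 + 5 = 0)
h*(276 + 156) = 0*(276 + 156) = 0*432 = 0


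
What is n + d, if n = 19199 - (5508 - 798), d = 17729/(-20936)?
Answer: 303323975/20936 ≈ 14488.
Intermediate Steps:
d = -17729/20936 (d = 17729*(-1/20936) = -17729/20936 ≈ -0.84682)
n = 14489 (n = 19199 - 1*4710 = 19199 - 4710 = 14489)
n + d = 14489 - 17729/20936 = 303323975/20936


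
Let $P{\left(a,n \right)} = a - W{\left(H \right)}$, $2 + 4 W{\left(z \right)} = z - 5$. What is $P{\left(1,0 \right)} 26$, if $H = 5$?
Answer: $39$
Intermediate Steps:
$W{\left(z \right)} = - \frac{7}{4} + \frac{z}{4}$ ($W{\left(z \right)} = - \frac{1}{2} + \frac{z - 5}{4} = - \frac{1}{2} + \frac{-5 + z}{4} = - \frac{1}{2} + \left(- \frac{5}{4} + \frac{z}{4}\right) = - \frac{7}{4} + \frac{z}{4}$)
$P{\left(a,n \right)} = \frac{1}{2} + a$ ($P{\left(a,n \right)} = a - \left(- \frac{7}{4} + \frac{1}{4} \cdot 5\right) = a - \left(- \frac{7}{4} + \frac{5}{4}\right) = a - - \frac{1}{2} = a + \frac{1}{2} = \frac{1}{2} + a$)
$P{\left(1,0 \right)} 26 = \left(\frac{1}{2} + 1\right) 26 = \frac{3}{2} \cdot 26 = 39$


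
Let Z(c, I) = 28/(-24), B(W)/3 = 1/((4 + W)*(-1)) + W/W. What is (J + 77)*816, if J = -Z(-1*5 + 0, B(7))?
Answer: 63784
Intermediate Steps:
B(W) = 3 - 3/(4 + W) (B(W) = 3*(1/((4 + W)*(-1)) + W/W) = 3*(-1/(4 + W) + 1) = 3*(1 - 1/(4 + W)) = 3 - 3/(4 + W))
Z(c, I) = -7/6 (Z(c, I) = 28*(-1/24) = -7/6)
J = 7/6 (J = -1*(-7/6) = 7/6 ≈ 1.1667)
(J + 77)*816 = (7/6 + 77)*816 = (469/6)*816 = 63784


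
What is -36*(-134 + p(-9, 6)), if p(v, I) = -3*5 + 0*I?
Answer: 5364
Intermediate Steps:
p(v, I) = -15 (p(v, I) = -15 + 0 = -15)
-36*(-134 + p(-9, 6)) = -36*(-134 - 15) = -36*(-149) = 5364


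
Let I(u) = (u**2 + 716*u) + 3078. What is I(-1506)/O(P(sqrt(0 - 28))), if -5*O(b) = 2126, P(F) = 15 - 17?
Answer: -2982045/1063 ≈ -2805.3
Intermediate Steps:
P(F) = -2
O(b) = -2126/5 (O(b) = -1/5*2126 = -2126/5)
I(u) = 3078 + u**2 + 716*u
I(-1506)/O(P(sqrt(0 - 28))) = (3078 + (-1506)**2 + 716*(-1506))/(-2126/5) = (3078 + 2268036 - 1078296)*(-5/2126) = 1192818*(-5/2126) = -2982045/1063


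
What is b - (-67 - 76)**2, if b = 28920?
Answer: 8471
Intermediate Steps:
b - (-67 - 76)**2 = 28920 - (-67 - 76)**2 = 28920 - 1*(-143)**2 = 28920 - 1*20449 = 28920 - 20449 = 8471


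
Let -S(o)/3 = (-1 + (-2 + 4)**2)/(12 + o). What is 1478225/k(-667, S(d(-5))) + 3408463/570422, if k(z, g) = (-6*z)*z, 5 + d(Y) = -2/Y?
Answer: 2063778528173/380661709737 ≈ 5.4216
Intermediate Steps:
d(Y) = -5 - 2/Y
S(o) = -9/(12 + o) (S(o) = -3*(-1 + (-2 + 4)**2)/(12 + o) = -3*(-1 + 2**2)/(12 + o) = -3*(-1 + 4)/(12 + o) = -9/(12 + o))
k(z, g) = -6*z**2
1478225/k(-667, S(d(-5))) + 3408463/570422 = 1478225/((-6*(-667)**2)) + 3408463/570422 = 1478225/((-6*444889)) + 3408463*(1/570422) = 1478225/(-2669334) + 3408463/570422 = 1478225*(-1/2669334) + 3408463/570422 = -1478225/2669334 + 3408463/570422 = 2063778528173/380661709737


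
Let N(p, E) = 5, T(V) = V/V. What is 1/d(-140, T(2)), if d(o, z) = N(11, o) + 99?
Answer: 1/104 ≈ 0.0096154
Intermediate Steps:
T(V) = 1
d(o, z) = 104 (d(o, z) = 5 + 99 = 104)
1/d(-140, T(2)) = 1/104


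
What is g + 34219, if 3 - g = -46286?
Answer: 80508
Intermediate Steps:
g = 46289 (g = 3 - 1*(-46286) = 3 + 46286 = 46289)
g + 34219 = 46289 + 34219 = 80508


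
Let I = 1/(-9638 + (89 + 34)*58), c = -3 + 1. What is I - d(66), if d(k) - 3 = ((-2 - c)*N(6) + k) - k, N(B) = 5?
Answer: -7513/2504 ≈ -3.0004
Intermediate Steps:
c = -2
I = -1/2504 (I = 1/(-9638 + 123*58) = 1/(-9638 + 7134) = 1/(-2504) = -1/2504 ≈ -0.00039936)
d(k) = 3 (d(k) = 3 + (((-2 - 1*(-2))*5 + k) - k) = 3 + (((-2 + 2)*5 + k) - k) = 3 + ((0*5 + k) - k) = 3 + ((0 + k) - k) = 3 + (k - k) = 3 + 0 = 3)
I - d(66) = -1/2504 - 1*3 = -1/2504 - 3 = -7513/2504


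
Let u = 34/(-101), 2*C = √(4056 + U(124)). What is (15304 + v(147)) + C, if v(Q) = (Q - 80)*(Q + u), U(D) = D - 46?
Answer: 2538175/101 + √4134/2 ≈ 25163.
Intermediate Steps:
U(D) = -46 + D
C = √4134/2 (C = √(4056 + (-46 + 124))/2 = √(4056 + 78)/2 = √4134/2 ≈ 32.148)
u = -34/101 (u = 34*(-1/101) = -34/101 ≈ -0.33663)
v(Q) = (-80 + Q)*(-34/101 + Q) (v(Q) = (Q - 80)*(Q - 34/101) = (-80 + Q)*(-34/101 + Q))
(15304 + v(147)) + C = (15304 + (2720/101 + 147² - 8114/101*147)) + √4134/2 = (15304 + (2720/101 + 21609 - 1192758/101)) + √4134/2 = (15304 + 992471/101) + √4134/2 = 2538175/101 + √4134/2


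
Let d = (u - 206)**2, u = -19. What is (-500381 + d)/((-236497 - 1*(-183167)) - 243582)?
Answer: 112439/74228 ≈ 1.5148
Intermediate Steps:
d = 50625 (d = (-19 - 206)**2 = (-225)**2 = 50625)
(-500381 + d)/((-236497 - 1*(-183167)) - 243582) = (-500381 + 50625)/((-236497 - 1*(-183167)) - 243582) = -449756/((-236497 + 183167) - 243582) = -449756/(-53330 - 243582) = -449756/(-296912) = -449756*(-1/296912) = 112439/74228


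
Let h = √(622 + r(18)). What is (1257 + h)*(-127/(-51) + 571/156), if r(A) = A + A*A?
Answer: 6834309/884 + 5437*√241/442 ≈ 7922.1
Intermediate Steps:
r(A) = A + A²
h = 2*√241 (h = √(622 + 18*(1 + 18)) = √(622 + 18*19) = √(622 + 342) = √964 = 2*√241 ≈ 31.048)
(1257 + h)*(-127/(-51) + 571/156) = (1257 + 2*√241)*(-127/(-51) + 571/156) = (1257 + 2*√241)*(-127*(-1/51) + 571*(1/156)) = (1257 + 2*√241)*(127/51 + 571/156) = (1257 + 2*√241)*(5437/884) = 6834309/884 + 5437*√241/442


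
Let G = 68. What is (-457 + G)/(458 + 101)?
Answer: -389/559 ≈ -0.69589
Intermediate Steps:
(-457 + G)/(458 + 101) = (-457 + 68)/(458 + 101) = -389/559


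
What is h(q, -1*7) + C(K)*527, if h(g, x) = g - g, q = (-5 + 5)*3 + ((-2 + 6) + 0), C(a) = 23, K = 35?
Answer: 12121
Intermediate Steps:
q = 4 (q = 0*3 + (4 + 0) = 0 + 4 = 4)
h(g, x) = 0
h(q, -1*7) + C(K)*527 = 0 + 23*527 = 0 + 12121 = 12121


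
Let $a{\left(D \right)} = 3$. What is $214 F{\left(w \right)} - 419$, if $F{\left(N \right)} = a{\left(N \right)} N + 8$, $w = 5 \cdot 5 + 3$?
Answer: $19269$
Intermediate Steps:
$w = 28$ ($w = 25 + 3 = 28$)
$F{\left(N \right)} = 8 + 3 N$ ($F{\left(N \right)} = 3 N + 8 = 8 + 3 N$)
$214 F{\left(w \right)} - 419 = 214 \left(8 + 3 \cdot 28\right) - 419 = 214 \left(8 + 84\right) - 419 = 214 \cdot 92 - 419 = 19688 - 419 = 19269$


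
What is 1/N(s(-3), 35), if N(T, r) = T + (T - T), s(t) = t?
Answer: -⅓ ≈ -0.33333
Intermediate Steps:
N(T, r) = T (N(T, r) = T + 0 = T)
1/N(s(-3), 35) = 1/(-3) = -⅓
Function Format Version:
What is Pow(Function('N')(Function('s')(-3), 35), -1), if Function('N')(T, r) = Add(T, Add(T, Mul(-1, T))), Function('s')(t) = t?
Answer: Rational(-1, 3) ≈ -0.33333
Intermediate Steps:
Function('N')(T, r) = T (Function('N')(T, r) = Add(T, 0) = T)
Pow(Function('N')(Function('s')(-3), 35), -1) = Pow(-3, -1) = Rational(-1, 3)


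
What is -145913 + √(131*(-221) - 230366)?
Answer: -145913 + 3*I*√28813 ≈ -1.4591e+5 + 509.23*I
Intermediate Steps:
-145913 + √(131*(-221) - 230366) = -145913 + √(-28951 - 230366) = -145913 + √(-259317) = -145913 + 3*I*√28813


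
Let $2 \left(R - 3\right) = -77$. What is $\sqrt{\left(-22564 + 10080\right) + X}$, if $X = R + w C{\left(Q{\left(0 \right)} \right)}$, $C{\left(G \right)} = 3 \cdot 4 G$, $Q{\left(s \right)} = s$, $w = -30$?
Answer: $\frac{7 i \sqrt{1022}}{2} \approx 111.89 i$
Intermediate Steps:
$R = - \frac{71}{2}$ ($R = 3 + \frac{1}{2} \left(-77\right) = 3 - \frac{77}{2} = - \frac{71}{2} \approx -35.5$)
$C{\left(G \right)} = 12 G$
$X = - \frac{71}{2}$ ($X = - \frac{71}{2} - 30 \cdot 12 \cdot 0 = - \frac{71}{2} - 0 = - \frac{71}{2} + 0 = - \frac{71}{2} \approx -35.5$)
$\sqrt{\left(-22564 + 10080\right) + X} = \sqrt{\left(-22564 + 10080\right) - \frac{71}{2}} = \sqrt{-12484 - \frac{71}{2}} = \sqrt{- \frac{25039}{2}} = \frac{7 i \sqrt{1022}}{2}$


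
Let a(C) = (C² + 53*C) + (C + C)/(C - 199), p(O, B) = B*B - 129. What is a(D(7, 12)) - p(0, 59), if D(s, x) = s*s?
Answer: 123401/75 ≈ 1645.3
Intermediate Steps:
p(O, B) = -129 + B² (p(O, B) = B² - 129 = -129 + B²)
D(s, x) = s²
a(C) = C² + 53*C + 2*C/(-199 + C) (a(C) = (C² + 53*C) + (2*C)/(-199 + C) = (C² + 53*C) + 2*C/(-199 + C) = C² + 53*C + 2*C/(-199 + C))
a(D(7, 12)) - p(0, 59) = 7²*(-10545 + (7²)² - 146*7²)/(-199 + 7²) - (-129 + 59²) = 49*(-10545 + 49² - 146*49)/(-199 + 49) - (-129 + 3481) = 49*(-10545 + 2401 - 7154)/(-150) - 1*3352 = 49*(-1/150)*(-15298) - 3352 = 374801/75 - 3352 = 123401/75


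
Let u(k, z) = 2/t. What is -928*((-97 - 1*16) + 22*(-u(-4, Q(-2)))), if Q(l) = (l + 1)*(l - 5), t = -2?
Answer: 84448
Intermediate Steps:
Q(l) = (1 + l)*(-5 + l)
u(k, z) = -1 (u(k, z) = 2/(-2) = 2*(-½) = -1)
-928*((-97 - 1*16) + 22*(-u(-4, Q(-2)))) = -928*((-97 - 1*16) + 22*(-1*(-1))) = -928*((-97 - 16) + 22*1) = -928*(-113 + 22) = -928*(-91) = 84448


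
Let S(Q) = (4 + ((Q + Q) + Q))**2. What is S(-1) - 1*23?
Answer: -22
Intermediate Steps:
S(Q) = (4 + 3*Q)**2 (S(Q) = (4 + (2*Q + Q))**2 = (4 + 3*Q)**2)
S(-1) - 1*23 = (4 + 3*(-1))**2 - 1*23 = (4 - 3)**2 - 23 = 1**2 - 23 = 1 - 23 = -22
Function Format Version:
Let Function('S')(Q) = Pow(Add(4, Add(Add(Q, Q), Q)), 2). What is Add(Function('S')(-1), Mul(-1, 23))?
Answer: -22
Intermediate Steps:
Function('S')(Q) = Pow(Add(4, Mul(3, Q)), 2) (Function('S')(Q) = Pow(Add(4, Add(Mul(2, Q), Q)), 2) = Pow(Add(4, Mul(3, Q)), 2))
Add(Function('S')(-1), Mul(-1, 23)) = Add(Pow(Add(4, Mul(3, -1)), 2), Mul(-1, 23)) = Add(Pow(Add(4, -3), 2), -23) = Add(Pow(1, 2), -23) = Add(1, -23) = -22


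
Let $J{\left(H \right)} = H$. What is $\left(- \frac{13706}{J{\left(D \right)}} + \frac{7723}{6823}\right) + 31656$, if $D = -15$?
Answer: $\frac{3333465203}{102345} \approx 32571.0$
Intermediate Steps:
$\left(- \frac{13706}{J{\left(D \right)}} + \frac{7723}{6823}\right) + 31656 = \left(- \frac{13706}{-15} + \frac{7723}{6823}\right) + 31656 = \left(\left(-13706\right) \left(- \frac{1}{15}\right) + 7723 \cdot \frac{1}{6823}\right) + 31656 = \left(\frac{13706}{15} + \frac{7723}{6823}\right) + 31656 = \frac{93631883}{102345} + 31656 = \frac{3333465203}{102345}$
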